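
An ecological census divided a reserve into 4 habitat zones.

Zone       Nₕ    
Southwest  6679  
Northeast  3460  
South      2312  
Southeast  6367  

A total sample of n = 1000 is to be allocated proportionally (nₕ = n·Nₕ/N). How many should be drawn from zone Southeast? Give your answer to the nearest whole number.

Share of zone Southeast = 6367/18818 = 0.33835.
Allocate 1000 × 0.33835 = 338.346... → 338.

338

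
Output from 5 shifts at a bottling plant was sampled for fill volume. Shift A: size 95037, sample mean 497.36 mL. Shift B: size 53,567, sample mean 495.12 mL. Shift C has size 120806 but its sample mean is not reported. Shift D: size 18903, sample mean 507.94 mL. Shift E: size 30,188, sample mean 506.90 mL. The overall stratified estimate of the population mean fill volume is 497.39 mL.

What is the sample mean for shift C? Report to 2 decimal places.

494.39

Σ Nₕx̄ₕ = N·μ, so 120806·x̄_C = 318501·497.39 − (95037·497.36 + 53567·495.12 + 18903·507.94 + 30188·506.90).
= 158419212.39 − 98693582.38 = 59725630.01.
x̄_C = 59725630.01 / 120806 = 494.3929... → 494.39.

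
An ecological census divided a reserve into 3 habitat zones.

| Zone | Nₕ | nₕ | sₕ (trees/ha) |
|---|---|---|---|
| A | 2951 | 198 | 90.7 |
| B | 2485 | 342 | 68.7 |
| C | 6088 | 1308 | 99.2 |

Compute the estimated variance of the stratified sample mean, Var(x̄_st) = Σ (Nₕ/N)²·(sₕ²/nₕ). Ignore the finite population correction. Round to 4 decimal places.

5.4659

N = 11524; Wₕ = Nₕ/N.
zone A: (2951/11524)²·90.7²/198 = 2.7244654
zone B: (2485/11524)²·68.7²/342 = 0.6417024
zone C: (6088/11524)²·99.2²/1308 = 2.0997055
Sum = 5.4658733 → 5.4659.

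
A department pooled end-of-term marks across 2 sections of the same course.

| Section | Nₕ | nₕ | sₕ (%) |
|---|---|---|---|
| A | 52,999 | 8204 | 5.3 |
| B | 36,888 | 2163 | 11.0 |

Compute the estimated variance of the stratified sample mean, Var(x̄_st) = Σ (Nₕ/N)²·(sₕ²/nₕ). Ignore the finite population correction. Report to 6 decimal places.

0.010612

N = 89887; Wₕ = Nₕ/N.
section A: (52999/89887)²·5.3²/8204 = 0.001190331
section B: (36888/89887)²·11.0²/2163 = 0.009421180
Sum = 0.010611511 → 0.010612.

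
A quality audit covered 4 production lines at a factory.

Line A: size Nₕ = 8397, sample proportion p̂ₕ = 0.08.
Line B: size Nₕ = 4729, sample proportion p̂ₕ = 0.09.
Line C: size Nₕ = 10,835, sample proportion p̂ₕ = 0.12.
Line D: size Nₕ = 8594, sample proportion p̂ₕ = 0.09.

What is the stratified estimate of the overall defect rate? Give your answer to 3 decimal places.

Wₕ = Nₕ/N with N = 32555: 0.2579, 0.1453, 0.3328, 0.2640.
p̂_st = 0.2579·0.08 + 0.1453·0.09 + 0.3328·0.12 + 0.2640·0.09 ≈ 0.09741... → 0.097.

0.097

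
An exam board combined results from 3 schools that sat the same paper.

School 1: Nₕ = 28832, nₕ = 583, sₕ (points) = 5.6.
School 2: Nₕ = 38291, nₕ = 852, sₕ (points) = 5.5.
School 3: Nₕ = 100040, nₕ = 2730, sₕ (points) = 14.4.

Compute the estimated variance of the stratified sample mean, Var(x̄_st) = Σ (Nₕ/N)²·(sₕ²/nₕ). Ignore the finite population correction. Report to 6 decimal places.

N = 167163. Term for each stratum: Wₕ²sₕ²/nₕ.
Var(x̄_st) = 0.001600209 + 0.001862940 + 0.027203789 = 0.030666938 → 0.030667.

0.030667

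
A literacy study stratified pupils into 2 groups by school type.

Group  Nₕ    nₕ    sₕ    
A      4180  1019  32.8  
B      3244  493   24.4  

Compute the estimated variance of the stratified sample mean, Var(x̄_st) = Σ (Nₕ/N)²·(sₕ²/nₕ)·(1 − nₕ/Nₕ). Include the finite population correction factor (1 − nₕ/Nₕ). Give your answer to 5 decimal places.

0.44864

N = 7424. Term for each stratum: Wₕ²sₕ²/nₕ·(1−nₕ/Nₕ).
Var(x̄_st) = 0.25310362 + 0.19553668 = 0.44864030 → 0.44864.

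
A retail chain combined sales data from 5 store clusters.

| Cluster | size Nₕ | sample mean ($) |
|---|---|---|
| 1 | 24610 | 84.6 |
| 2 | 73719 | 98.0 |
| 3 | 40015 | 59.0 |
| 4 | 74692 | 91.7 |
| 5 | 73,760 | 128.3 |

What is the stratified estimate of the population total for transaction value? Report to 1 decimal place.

27980017.4

1: 24610·84.6 = 2082006
2: 73719·98.0 = 7224462
3: 40015·59.0 = 2360885
4: 74692·91.7 = 6849256.4
5: 73760·128.3 = 9463408
τ̂ = Σ Nₕx̄ₕ = 27980017.4.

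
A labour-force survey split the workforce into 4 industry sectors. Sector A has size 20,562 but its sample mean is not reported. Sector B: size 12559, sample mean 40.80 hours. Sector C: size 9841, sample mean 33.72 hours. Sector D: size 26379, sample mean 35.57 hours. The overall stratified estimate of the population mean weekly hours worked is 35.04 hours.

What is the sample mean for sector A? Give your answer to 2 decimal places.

Σ Nₕx̄ₕ = N·μ, so 20562·x̄_A = 69341·35.04 − (12559·40.80 + 9841·33.72 + 26379·35.57).
= 2429708.64 − 1782546.75 = 647161.89.
x̄_A = 647161.89 / 20562 = 31.4737... → 31.47.

31.47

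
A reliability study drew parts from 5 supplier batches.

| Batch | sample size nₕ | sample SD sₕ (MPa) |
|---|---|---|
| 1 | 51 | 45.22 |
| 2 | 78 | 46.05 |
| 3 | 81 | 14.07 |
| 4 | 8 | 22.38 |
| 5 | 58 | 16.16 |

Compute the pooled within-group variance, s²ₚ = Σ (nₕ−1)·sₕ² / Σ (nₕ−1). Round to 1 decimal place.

1106.1

1: (51−1)·45.22² = 50·2044.8484 = 102242.42
2: (78−1)·46.05² = 77·2120.6025 = 163286.3925
3: (81−1)·14.07² = 80·197.9649 = 15837.192
4: (8−1)·22.38² = 7·500.8644 = 3506.0508
5: (58−1)·16.16² = 57·261.1456 = 14885.2992
Numerator = 299757.3545; denominator = Σ(nₕ−1) = 271.
s²ₚ = 299757.3545/271 = 1106.116... → 1106.1.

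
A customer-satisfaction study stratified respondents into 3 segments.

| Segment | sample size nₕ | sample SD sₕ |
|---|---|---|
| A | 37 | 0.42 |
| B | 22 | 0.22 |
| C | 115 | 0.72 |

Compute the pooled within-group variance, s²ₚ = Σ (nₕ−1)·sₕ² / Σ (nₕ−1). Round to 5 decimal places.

Degrees of freedom: 36 + 21 + 114 = 171.
Σ(nₕ−1)sₕ² = 36·0.1764 + 21·0.0484 + 114·0.5184 = 66.4644.
s²ₚ = 66.4644 / 171 = 0.3886807... → 0.38868.

0.38868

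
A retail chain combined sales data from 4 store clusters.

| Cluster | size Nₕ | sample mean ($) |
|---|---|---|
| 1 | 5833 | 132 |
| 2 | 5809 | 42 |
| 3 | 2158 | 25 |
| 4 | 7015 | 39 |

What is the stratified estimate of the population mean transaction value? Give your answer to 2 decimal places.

N = 20815; weights Wₕ = Nₕ/N = (0.2802, 0.2791, 0.1037, 0.3370).
x̄_st = Σ Wₕ·x̄ₕ = 0.2802·132 + 0.2791·42 + 0.1037·25 + 0.3370·39 ≈ 64.4472...
→ 64.45.

64.45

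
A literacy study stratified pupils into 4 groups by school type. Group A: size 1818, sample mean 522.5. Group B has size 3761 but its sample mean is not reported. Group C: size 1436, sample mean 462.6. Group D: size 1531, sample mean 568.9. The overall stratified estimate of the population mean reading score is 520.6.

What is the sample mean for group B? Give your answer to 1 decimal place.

N = 1818 + 3761 + 1436 + 1531 = 8546.
Overall total = μ·N = 520.6·8546 = 4449047.6.
Subtract the known strata: 1818·522.5 + 1436·462.6 + 1531·568.9 = 2485184.5.
Remaining total for group B: 4449047.6 − 2485184.5 = 1963863.1.
Divide by its size: 1963863.1 / 3761 = 522.165... → 522.2.

522.2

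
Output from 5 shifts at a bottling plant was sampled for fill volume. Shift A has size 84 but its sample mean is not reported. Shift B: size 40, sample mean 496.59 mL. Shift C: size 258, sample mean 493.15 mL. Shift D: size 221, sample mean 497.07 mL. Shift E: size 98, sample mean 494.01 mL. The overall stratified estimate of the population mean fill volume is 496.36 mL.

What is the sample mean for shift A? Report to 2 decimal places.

N = 84 + 40 + 258 + 221 + 98 = 701.
Overall total = μ·N = 496.36·701 = 347948.36.
Subtract the known strata: 40·496.59 + 258·493.15 + 221·497.07 + 98·494.01 = 305361.75.
Remaining total for shift A: 347948.36 − 305361.75 = 42586.61.
Divide by its size: 42586.61 / 84 = 506.9835... → 506.98.

506.98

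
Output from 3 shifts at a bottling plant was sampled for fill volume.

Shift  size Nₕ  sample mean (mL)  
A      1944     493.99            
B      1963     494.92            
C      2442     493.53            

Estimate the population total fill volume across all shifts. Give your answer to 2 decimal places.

3137044.78

Estimate total by summing Nₕ·x̄ₕ over strata.
1944·493.99 + 1963·494.92 + 2442·493.53 = 960316.56 + 971527.96 + 1205200.26 = 3137044.78.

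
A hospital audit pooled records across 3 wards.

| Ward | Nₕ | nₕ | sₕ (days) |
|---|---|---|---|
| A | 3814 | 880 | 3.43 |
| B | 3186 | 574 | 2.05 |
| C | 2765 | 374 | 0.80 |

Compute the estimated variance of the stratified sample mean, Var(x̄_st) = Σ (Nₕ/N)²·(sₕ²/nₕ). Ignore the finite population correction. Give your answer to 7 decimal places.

0.0029561

N = 9765; Wₕ = Nₕ/N.
ward A: (3814/9765)²·3.43²/880 = 0.0020394941
ward B: (3186/9765)²·2.05²/574 = 0.0007793686
ward C: (2765/9765)²·0.80²/374 = 0.0001372000
Sum = 0.0029560626 → 0.0029561.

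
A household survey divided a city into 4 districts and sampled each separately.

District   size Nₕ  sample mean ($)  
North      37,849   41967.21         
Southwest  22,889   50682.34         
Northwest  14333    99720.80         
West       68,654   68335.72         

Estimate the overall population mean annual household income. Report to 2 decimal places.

61710.24

N = 37849 + 22889 + 14333 + 68654 = 143725.
Overall mean = Σ (Nₕ/N)·x̄ₕ — weight by population share, not a simple average.
Σ Nₕx̄ₕ = 37849·41967.21 + 22889·50682.34 + 14333·99720.80 + 68654·68335.72 = 1588416931.29 + 1160068080.26 + 1429298226.4 + 4691520520.88 = 8869303758.83.
Divide by N: 8869303758.83 / 143725 = 61710.2366... → 61710.24.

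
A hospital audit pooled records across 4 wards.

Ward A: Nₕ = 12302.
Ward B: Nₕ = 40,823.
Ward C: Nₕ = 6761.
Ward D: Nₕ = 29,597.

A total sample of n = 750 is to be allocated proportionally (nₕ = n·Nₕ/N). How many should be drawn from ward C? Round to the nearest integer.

57

N = 12302 + 40823 + 6761 + 29597 = 89483.
n_C = 750·6761/89483 = 56.667... → 57.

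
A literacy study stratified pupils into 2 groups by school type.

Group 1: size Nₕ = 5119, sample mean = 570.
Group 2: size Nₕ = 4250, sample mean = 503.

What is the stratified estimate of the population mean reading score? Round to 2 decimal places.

x̄_st = (Σ Nₕx̄ₕ) / (Σ Nₕ) = (5119·570 + 4250·503) / 9369
= 5055580 / 9369 = 539.6072... → 539.61.

539.61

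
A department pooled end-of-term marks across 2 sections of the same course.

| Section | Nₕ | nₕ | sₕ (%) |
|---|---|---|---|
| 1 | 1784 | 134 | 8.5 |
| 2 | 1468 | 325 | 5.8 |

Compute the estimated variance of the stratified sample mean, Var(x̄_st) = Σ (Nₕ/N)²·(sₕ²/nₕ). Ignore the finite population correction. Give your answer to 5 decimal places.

N = 3252; Wₕ = Nₕ/N.
section 1: (1784/3252)²·8.5²/134 = 0.16226381
section 2: (1468/3252)²·5.8²/325 = 0.02109229
Sum = 0.18335610 → 0.18336.

0.18336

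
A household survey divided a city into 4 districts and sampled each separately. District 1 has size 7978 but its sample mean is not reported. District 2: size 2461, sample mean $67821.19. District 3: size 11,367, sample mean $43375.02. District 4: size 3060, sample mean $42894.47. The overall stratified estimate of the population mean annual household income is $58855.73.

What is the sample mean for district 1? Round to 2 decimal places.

84268.95

Σ Nₕx̄ₕ = N·μ, so 7978·x̄_1 = 24866·58855.73 − (2461·67821.19 + 11367·43375.02 + 3060·42894.47).
= 1463506582.18 − 791208879.13 = 672297703.05.
x̄_1 = 672297703.05 / 7978 = 84268.9525... → 84268.95.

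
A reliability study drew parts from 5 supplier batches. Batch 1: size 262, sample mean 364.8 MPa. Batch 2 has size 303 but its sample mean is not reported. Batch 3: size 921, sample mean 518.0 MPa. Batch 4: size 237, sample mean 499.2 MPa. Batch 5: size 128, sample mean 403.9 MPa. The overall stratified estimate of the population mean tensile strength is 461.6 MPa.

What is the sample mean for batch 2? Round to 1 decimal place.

N = 262 + 303 + 921 + 237 + 128 = 1851.
Overall total = μ·N = 461.6·1851 = 854421.6.
Subtract the known strata: 262·364.8 + 921·518.0 + 237·499.2 + 128·403.9 = 742665.2.
Remaining total for batch 2: 854421.6 − 742665.2 = 111756.4.
Divide by its size: 111756.4 / 303 = 368.833... → 368.8.

368.8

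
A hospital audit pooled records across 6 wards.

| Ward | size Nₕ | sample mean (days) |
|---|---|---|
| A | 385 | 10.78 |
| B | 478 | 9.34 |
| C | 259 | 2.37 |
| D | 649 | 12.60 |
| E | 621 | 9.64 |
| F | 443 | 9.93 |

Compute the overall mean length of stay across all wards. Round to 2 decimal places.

9.80

N = 385 + 478 + 259 + 649 + 621 + 443 = 2835.
The stratified mean weights each stratum mean by its population share Nₕ/N.
Σ Nₕx̄ₕ = 385·10.78 + 478·9.34 + 259·2.37 + 649·12.60 + 621·9.64 + 443·9.93 = 4150.3 + 4464.52 + 613.83 + 8177.4 + 5986.44 + 4398.99 = 27791.48.
Divide by N: 27791.48 / 2835 = 9.8030... → 9.80.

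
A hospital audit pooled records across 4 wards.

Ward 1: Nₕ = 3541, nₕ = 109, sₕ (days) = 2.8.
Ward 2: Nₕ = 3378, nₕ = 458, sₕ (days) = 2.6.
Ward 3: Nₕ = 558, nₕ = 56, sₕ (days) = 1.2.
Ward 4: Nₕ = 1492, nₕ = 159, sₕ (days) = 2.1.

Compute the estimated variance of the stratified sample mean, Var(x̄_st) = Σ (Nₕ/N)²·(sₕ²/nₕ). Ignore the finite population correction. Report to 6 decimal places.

N = 8969; Wₕ = Nₕ/N.
ward 1: (3541/8969)²·2.8²/109 = 0.011211233
ward 2: (3378/8969)²·2.6²/458 = 0.002093690
ward 3: (558/8969)²·1.2²/56 = 0.000099530
ward 4: (1492/8969)²·2.1²/159 = 0.000767522
Sum = 0.014171976 → 0.014172.

0.014172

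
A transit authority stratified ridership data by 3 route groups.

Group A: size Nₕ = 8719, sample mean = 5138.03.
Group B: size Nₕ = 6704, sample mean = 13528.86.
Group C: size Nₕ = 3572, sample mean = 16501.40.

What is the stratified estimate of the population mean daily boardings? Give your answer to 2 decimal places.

x̄_st = (Σ Nₕx̄ₕ) / (Σ Nₕ) = (8719·5138.03 + 6704·13528.86 + 3572·16501.40) / 18995
= 194438961.81 / 18995 = 10236.3233... → 10236.32.

10236.32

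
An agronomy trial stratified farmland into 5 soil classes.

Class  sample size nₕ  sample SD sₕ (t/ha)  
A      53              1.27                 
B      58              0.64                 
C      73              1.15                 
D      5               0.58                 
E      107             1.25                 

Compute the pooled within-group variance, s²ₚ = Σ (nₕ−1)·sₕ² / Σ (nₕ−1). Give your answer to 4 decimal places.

Degrees of freedom: 52 + 57 + 72 + 4 + 106 = 291.
Σ(nₕ−1)sₕ² = 52·1.6129 + 57·0.4096 + 72·1.3225 + 4·0.3364 + 106·1.5625 = 369.4086.
s²ₚ = 369.4086 / 291 = 1.269445... → 1.2694.

1.2694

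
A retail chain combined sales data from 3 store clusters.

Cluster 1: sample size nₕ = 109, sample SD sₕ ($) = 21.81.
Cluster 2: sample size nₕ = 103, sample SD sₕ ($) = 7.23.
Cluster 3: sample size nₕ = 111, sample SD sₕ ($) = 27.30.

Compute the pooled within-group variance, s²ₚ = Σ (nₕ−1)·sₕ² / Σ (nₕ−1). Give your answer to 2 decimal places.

433.40

Degrees of freedom: 108 + 102 + 110 = 320.
Σ(nₕ−1)sₕ² = 108·475.6761 + 102·52.2729 + 110·745.29 = 138686.7546.
s²ₚ = 138686.7546 / 320 = 433.3961... → 433.40.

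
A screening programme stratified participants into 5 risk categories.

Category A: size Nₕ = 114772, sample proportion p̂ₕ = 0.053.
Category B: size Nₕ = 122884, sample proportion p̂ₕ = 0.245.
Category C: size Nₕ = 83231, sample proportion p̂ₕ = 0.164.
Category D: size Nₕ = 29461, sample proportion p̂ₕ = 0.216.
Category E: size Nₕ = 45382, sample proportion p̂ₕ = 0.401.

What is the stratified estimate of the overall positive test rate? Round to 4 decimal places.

0.1880

Wₕ = Nₕ/N with N = 395730: 0.2900, 0.3105, 0.2103, 0.0744, 0.1147.
p̂_st = 0.2900·0.053 + 0.3105·0.245 + 0.2103·0.164 + 0.0744·0.216 + 0.1147·0.401 ≈ 0.188010... → 0.1880.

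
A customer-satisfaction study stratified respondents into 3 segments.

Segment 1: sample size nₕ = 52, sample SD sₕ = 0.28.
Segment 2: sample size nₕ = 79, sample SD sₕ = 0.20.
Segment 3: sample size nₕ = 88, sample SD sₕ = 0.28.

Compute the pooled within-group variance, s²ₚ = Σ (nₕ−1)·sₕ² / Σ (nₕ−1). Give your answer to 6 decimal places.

0.064533

Degrees of freedom: 51 + 78 + 87 = 216.
Σ(nₕ−1)sₕ² = 51·0.0784 + 78·0.04 + 87·0.0784 = 13.9392.
s²ₚ = 13.9392 / 216 = 0.06453333... → 0.064533.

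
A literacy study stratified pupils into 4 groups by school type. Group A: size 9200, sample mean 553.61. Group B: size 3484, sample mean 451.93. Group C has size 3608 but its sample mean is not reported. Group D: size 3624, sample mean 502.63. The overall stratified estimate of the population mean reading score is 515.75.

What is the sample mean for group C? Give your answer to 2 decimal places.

N = 9200 + 3484 + 3608 + 3624 = 19916.
Overall total = μ·N = 515.75·19916 = 10271677.
Subtract the known strata: 9200·553.61 + 3484·451.93 + 3624·502.63 = 8489267.24.
Remaining total for group C: 10271677 − 8489267.24 = 1782409.76.
Divide by its size: 1782409.76 / 3608 = 494.0160... → 494.02.

494.02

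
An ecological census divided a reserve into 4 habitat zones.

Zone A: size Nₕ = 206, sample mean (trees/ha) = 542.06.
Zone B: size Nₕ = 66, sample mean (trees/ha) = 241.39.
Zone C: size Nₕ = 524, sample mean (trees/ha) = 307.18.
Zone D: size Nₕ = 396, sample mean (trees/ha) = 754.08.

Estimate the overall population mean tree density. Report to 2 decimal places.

N = 206 + 66 + 524 + 396 = 1192.
The stratified mean weights each stratum mean by its population share Nₕ/N.
Σ Nₕx̄ₕ = 206·542.06 + 66·241.39 + 524·307.18 + 396·754.08 = 111664.36 + 15931.74 + 160962.32 + 298615.68 = 587174.1.
Divide by N: 587174.1 / 1192 = 492.5957... → 492.60.

492.60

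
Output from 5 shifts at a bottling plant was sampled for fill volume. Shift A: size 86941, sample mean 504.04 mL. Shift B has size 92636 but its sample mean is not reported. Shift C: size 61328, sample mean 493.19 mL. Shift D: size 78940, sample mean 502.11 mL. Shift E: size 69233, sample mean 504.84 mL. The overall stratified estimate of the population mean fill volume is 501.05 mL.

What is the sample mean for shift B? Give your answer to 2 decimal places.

N = 86941 + 92636 + 61328 + 78940 + 69233 = 389078.
Overall total = μ·N = 501.05·389078 = 194947531.9.
Subtract the known strata: 86941·504.04 + 61328·493.19 + 78940·502.11 + 69233·504.84 = 148656249.08.
Remaining total for shift B: 194947531.9 − 148656249.08 = 46291282.82.
Divide by its size: 46291282.82 / 92636 = 499.7116... → 499.71.

499.71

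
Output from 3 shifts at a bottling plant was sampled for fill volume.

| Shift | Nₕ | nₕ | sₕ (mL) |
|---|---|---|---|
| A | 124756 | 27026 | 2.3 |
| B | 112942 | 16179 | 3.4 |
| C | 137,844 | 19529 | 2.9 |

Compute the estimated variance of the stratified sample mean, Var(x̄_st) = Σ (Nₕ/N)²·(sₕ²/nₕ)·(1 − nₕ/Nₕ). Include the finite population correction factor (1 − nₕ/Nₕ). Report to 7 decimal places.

0.0001221

N = 375542; Wₕ = Nₕ/N.
shift A: (124756/375542)²·2.3²/27026·(1 − 27026/124756) = 0.0000169218
shift B: (112942/375542)²·3.4²/16179·(1 − 16179/112942) = 0.0000553674
shift C: (137844/375542)²·2.9²/19529·(1 − 19529/137844) = 0.0000497997
Sum = 0.0001220889 → 0.0001221.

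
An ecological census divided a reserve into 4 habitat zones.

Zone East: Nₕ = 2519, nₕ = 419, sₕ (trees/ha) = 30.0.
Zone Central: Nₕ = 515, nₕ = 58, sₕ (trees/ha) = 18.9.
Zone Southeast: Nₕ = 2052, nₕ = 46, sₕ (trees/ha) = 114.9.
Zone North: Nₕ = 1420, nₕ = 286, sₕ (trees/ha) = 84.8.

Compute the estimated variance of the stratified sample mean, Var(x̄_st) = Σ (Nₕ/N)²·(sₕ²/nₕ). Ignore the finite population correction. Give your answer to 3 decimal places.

30.109

N = 6506; Wₕ = Nₕ/N.
zone East: (2519/6506)²·30.0²/419 = 0.322001
zone Central: (515/6506)²·18.9²/58 = 0.038591
zone Southeast: (2052/6506)²·114.9²/46 = 28.550178
zone North: (1420/6506)²·84.8²/286 = 1.197772
Sum = 30.108542 → 30.109.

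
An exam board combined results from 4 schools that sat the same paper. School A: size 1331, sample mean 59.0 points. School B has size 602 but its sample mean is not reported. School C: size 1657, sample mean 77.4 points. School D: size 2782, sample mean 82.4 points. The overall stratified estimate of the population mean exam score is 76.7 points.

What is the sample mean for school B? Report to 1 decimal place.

87.6

Σ Nₕx̄ₕ = N·μ, so 602·x̄_B = 6372·76.7 − (1331·59.0 + 1657·77.4 + 2782·82.4).
= 488732.4 − 436017.6 = 52714.8.
x̄_B = 52714.8 / 602 = 87.566... → 87.6.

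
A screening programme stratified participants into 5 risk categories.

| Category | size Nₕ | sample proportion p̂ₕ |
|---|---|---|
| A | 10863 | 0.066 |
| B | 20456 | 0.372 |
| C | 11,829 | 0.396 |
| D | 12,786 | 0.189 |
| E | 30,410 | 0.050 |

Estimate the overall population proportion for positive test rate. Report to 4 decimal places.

Wₕ = Nₕ/N with N = 86344: 0.1258, 0.2369, 0.1370, 0.1481, 0.3522.
p̂_st = 0.1258·0.066 + 0.2369·0.372 + 0.1370·0.396 + 0.1481·0.189 + 0.3522·0.050 ≈ 0.196284... → 0.1963.

0.1963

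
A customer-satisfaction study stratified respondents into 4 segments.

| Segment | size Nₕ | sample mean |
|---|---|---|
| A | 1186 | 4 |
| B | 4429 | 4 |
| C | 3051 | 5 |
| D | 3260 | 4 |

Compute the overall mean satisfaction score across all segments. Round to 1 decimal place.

N = 1186 + 4429 + 3051 + 3260 = 11926.
The stratified mean weights each stratum mean by its population share Nₕ/N.
Σ Nₕx̄ₕ = 1186·4 + 4429·4 + 3051·5 + 3260·4 = 4744 + 17716 + 15255 + 13040 = 50755.
Divide by N: 50755 / 11926 = 4.256... → 4.3.

4.3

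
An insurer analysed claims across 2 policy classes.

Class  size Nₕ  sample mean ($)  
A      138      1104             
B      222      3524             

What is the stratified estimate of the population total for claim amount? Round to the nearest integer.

934680

Population total = Σ Nₕ·x̄ₕ (each stratum's size times its mean).
138·1104 + 222·3524 = 152352 + 782328 = 934680.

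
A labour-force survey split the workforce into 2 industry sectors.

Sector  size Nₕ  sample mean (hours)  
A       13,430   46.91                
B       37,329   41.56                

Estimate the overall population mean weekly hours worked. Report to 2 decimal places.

N = 50759; weights Wₕ = Nₕ/N = (0.2646, 0.7354).
x̄_st = Σ Wₕ·x̄ₕ = 0.2646·46.91 + 0.7354·41.56 ≈ 42.9755...
→ 42.98.

42.98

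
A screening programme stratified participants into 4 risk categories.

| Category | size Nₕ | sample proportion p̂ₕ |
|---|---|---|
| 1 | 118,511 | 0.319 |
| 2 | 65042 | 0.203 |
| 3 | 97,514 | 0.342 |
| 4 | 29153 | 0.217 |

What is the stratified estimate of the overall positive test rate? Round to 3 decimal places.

Wₕ = Nₕ/N with N = 310220: 0.3820, 0.2097, 0.3143, 0.0940.
p̂_st = 0.3820·0.319 + 0.2097·0.203 + 0.3143·0.342 + 0.0940·0.217 ≈ 0.29232... → 0.292.

0.292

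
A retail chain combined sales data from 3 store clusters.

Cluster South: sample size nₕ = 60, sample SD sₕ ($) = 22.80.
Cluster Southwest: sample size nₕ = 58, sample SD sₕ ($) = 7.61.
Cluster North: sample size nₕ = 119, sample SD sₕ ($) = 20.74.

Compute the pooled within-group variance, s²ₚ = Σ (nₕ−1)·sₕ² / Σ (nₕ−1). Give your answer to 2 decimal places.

Degrees of freedom: 59 + 57 + 118 = 234.
Σ(nₕ−1)sₕ² = 59·519.84 + 57·57.9121 + 118·430.1476 = 84728.9665.
s²ₚ = 84728.9665 / 234 = 362.0896... → 362.09.

362.09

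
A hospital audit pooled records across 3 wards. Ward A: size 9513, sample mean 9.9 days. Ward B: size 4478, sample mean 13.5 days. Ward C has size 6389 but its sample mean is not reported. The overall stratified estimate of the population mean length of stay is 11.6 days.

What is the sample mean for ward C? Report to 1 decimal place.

12.8

N = 9513 + 4478 + 6389 = 20380.
Overall total = μ·N = 11.6·20380 = 236408.
Subtract the known strata: 9513·9.9 + 4478·13.5 = 154631.7.
Remaining total for ward C: 236408 − 154631.7 = 81776.3.
Divide by its size: 81776.3 / 6389 = 12.800... → 12.8.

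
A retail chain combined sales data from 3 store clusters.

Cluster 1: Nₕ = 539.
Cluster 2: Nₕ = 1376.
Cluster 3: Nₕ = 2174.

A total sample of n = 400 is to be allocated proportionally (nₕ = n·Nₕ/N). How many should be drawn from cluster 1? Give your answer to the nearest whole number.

53

N = 539 + 1376 + 2174 = 4089.
n_1 = 400·539/4089 = 52.727... → 53.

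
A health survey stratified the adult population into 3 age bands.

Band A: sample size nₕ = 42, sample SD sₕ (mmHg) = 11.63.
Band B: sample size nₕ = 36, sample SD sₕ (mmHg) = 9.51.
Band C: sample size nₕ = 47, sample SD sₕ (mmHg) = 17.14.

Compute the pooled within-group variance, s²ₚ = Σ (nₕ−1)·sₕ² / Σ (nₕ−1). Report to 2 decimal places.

Degrees of freedom: 41 + 35 + 46 = 122.
Σ(nₕ−1)sₕ² = 41·135.2569 + 35·90.4401 + 46·293.7796 = 22224.798.
s²ₚ = 22224.798 / 122 = 182.1705... → 182.17.

182.17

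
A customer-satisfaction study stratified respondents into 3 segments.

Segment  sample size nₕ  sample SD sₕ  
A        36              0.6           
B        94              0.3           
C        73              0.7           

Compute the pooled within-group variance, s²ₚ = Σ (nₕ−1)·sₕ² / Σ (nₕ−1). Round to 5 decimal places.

0.28125

A: (36−1)·0.6² = 35·0.36 = 12.6
B: (94−1)·0.3² = 93·0.09 = 8.37
C: (73−1)·0.7² = 72·0.49 = 35.28
Numerator = 56.25; denominator = Σ(nₕ−1) = 200.
s²ₚ = 56.25/200 = 0.28125 → 0.28125.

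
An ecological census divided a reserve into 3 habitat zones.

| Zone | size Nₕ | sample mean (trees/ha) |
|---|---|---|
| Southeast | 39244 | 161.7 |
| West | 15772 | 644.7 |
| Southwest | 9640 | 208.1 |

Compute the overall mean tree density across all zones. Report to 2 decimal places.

286.44

x̄_st = (Σ Nₕx̄ₕ) / (Σ Nₕ) = (39244·161.7 + 15772·644.7 + 9640·208.1) / 64656
= 18520047.2 / 64656 = 286.4397... → 286.44.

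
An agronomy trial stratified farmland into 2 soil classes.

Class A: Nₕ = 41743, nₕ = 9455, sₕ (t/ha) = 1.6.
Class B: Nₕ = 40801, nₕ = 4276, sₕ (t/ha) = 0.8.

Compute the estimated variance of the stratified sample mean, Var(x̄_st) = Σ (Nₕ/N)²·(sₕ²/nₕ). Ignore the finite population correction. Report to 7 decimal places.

0.0001058

N = 82544. Term for each stratum: Wₕ²sₕ²/nₕ.
Var(x̄_st) = 0.0000692428 + 0.0000365690 = 0.0001058118 → 0.0001058.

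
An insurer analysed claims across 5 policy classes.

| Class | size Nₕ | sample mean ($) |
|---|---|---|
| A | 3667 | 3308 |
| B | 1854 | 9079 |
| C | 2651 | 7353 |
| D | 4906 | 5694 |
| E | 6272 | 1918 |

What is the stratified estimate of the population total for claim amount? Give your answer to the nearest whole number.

Estimate total by summing Nₕ·x̄ₕ over strata.
3667·3308 + 1854·9079 + 2651·7353 + 4906·5694 + 6272·1918 = 12130436 + 16832466 + 19492803 + 27934764 + 12029696 = 88420165.

88420165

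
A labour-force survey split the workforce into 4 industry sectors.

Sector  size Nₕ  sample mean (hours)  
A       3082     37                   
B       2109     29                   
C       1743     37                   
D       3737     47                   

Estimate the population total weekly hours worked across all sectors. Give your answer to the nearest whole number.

415325

Estimate total by summing Nₕ·x̄ₕ over strata.
3082·37 + 2109·29 + 1743·37 + 3737·47 = 114034 + 61161 + 64491 + 175639 = 415325.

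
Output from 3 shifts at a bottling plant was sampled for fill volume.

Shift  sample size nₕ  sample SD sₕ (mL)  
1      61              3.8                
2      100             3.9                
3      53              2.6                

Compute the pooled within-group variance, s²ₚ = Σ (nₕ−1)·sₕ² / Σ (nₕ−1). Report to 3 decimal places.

12.909

Degrees of freedom: 60 + 99 + 52 = 211.
Σ(nₕ−1)sₕ² = 60·14.44 + 99·15.21 + 52·6.76 = 2723.71.
s²ₚ = 2723.71 / 211 = 12.90858... → 12.909.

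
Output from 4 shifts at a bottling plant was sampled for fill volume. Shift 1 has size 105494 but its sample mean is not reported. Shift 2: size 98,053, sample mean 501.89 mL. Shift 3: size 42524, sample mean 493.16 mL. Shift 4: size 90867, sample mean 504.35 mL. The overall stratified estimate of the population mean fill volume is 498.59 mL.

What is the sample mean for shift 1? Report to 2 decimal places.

N = 105494 + 98053 + 42524 + 90867 = 336938.
Overall total = μ·N = 498.59·336938 = 167993917.42.
Subtract the known strata: 98053·501.89 + 42524·493.16 + 90867·504.35 = 116011727.46.
Remaining total for shift 1: 167993917.42 − 116011727.46 = 51982189.96.
Divide by its size: 51982189.96 / 105494 = 492.7502... → 492.75.

492.75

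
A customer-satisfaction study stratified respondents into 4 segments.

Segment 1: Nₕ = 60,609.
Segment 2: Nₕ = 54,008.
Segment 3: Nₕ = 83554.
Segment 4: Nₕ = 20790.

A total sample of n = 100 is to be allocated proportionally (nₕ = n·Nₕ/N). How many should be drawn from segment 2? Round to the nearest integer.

25

N = 60609 + 54008 + 83554 + 20790 = 218961.
n_2 = 100·54008/218961 = 24.666... → 25.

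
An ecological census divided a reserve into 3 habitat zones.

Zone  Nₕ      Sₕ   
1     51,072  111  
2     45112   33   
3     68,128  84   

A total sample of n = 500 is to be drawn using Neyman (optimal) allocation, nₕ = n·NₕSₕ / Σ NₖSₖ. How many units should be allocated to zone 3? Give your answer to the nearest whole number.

222

1: NₕSₕ = 51072·111 = 5668992
2: NₕSₕ = 45112·33 = 1488696
3: NₕSₕ = 68128·84 = 5722752
Σ NₕSₕ = 12880440.
n_3 = 500·5722752/12880440 = 222.149... → 222.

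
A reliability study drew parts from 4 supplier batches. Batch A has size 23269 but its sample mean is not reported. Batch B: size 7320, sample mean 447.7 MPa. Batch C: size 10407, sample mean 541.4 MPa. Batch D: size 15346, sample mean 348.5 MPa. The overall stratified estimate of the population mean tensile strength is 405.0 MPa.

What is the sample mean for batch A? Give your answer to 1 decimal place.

367.8

Σ Nₕx̄ₕ = N·μ, so 23269·x̄_A = 56342·405.0 − (7320·447.7 + 10407·541.4 + 15346·348.5).
= 22818510 − 14259594.8 = 8558915.2.
x̄_A = 8558915.2 / 23269 = 367.825... → 367.8.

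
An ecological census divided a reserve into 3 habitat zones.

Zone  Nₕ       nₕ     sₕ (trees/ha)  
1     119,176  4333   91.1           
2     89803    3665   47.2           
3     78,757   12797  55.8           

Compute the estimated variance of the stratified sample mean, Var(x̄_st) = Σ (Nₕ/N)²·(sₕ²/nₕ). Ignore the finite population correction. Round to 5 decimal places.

N = 287736. Term for each stratum: Wₕ²sₕ²/nₕ.
Var(x̄_st) = 0.32857708 + 0.05921112 + 0.01822847 = 0.40601667 → 0.40602.

0.40602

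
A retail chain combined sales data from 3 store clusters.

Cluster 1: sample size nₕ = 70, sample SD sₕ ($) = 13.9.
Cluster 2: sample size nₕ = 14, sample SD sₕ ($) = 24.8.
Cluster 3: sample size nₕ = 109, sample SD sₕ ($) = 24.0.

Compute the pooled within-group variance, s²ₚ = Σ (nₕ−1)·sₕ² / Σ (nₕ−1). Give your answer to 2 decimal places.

439.66

Degrees of freedom: 69 + 13 + 108 = 190.
Σ(nₕ−1)sₕ² = 69·193.21 + 13·615.04 + 108·576 = 83535.01.
s²ₚ = 83535.01 / 190 = 439.6579... → 439.66.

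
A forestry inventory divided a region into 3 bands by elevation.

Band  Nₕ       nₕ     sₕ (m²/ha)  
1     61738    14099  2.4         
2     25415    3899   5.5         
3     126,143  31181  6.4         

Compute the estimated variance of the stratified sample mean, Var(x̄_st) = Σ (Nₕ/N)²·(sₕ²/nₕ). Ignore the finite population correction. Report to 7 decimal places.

0.0006038

N = 213296. Term for each stratum: Wₕ²sₕ²/nₕ.
Var(x̄_st) = 0.0000342274 + 0.0001101506 + 0.0004594421 = 0.0006038201 → 0.0006038.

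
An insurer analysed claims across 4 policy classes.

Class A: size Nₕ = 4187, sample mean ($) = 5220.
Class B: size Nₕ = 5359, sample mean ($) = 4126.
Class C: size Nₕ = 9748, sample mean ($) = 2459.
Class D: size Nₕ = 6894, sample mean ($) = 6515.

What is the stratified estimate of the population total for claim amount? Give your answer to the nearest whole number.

A: 4187·5220 = 21856140
B: 5359·4126 = 22111234
C: 9748·2459 = 23970332
D: 6894·6515 = 44914410
τ̂ = Σ Nₕx̄ₕ = 112852116.

112852116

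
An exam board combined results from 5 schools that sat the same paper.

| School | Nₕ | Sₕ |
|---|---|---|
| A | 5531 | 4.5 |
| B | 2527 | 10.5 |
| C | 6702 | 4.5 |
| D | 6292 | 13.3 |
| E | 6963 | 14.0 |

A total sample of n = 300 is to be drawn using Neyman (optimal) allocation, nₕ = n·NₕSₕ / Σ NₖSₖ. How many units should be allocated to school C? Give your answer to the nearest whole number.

Σ NₕSₕ = 5531·4.5 + 2527·10.5 + 6702·4.5 + 6292·13.3 + 6963·14.0 = 262747.6.
Share for C: 30159/262747.6 = 0.11478.
n_C = 300 × 0.11478 = 34.435... → 34.

34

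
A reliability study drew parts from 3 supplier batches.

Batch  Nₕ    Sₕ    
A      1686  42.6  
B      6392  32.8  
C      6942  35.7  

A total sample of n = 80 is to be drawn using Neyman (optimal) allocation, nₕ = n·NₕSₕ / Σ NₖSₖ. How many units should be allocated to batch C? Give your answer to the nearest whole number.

37

A: NₕSₕ = 1686·42.6 = 71823.6
B: NₕSₕ = 6392·32.8 = 209657.6
C: NₕSₕ = 6942·35.7 = 247829.4
Σ NₕSₕ = 529310.6.
n_C = 80·247829.4/529310.6 = 37.457... → 37.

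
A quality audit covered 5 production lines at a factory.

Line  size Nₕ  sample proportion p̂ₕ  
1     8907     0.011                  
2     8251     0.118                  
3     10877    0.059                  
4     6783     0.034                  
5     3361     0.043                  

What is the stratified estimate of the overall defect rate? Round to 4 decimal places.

0.0547

Wₕ = Nₕ/N with N = 38179: 0.2333, 0.2161, 0.2849, 0.1777, 0.0880.
p̂_st = 0.2333·0.011 + 0.2161·0.118 + 0.2849·0.059 + 0.1777·0.034 + 0.0880·0.043 ≈ 0.054702... → 0.0547.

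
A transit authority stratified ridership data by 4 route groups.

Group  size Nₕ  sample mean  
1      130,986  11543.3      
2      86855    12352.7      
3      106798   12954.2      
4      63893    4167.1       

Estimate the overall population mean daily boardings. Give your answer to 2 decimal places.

10899.07

x̄_st = (Σ Nₕx̄ₕ) / (Σ Nₕ) = (130986·11543.3 + 86855·12352.7 + 106798·12954.2 + 63893·4167.1) / 388532
= 4234635624.2 / 388532 = 10899.0653... → 10899.07.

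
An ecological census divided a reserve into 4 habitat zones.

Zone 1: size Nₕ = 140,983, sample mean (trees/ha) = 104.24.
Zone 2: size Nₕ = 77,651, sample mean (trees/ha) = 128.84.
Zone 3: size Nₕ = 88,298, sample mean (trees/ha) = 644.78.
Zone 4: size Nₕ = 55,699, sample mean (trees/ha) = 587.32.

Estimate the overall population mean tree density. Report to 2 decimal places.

N = 140983 + 77651 + 88298 + 55699 = 362631.
Overall mean = Σ (Nₕ/N)·x̄ₕ — weight by population share, not a simple average.
Σ Nₕx̄ₕ = 140983·104.24 + 77651·128.84 + 88298·644.78 + 55699·587.32 = 14696067.92 + 10004554.84 + 56932784.44 + 32713136.68 = 114346543.88.
Divide by N: 114346543.88 / 362631 = 315.3248... → 315.32.

315.32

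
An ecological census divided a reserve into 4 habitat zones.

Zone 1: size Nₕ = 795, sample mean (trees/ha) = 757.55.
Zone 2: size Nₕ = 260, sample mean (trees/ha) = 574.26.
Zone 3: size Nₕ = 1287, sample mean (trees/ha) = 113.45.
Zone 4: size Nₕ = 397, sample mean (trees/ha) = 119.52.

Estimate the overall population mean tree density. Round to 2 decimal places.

345.02

N = 795 + 260 + 1287 + 397 = 2739.
Weight each subgroup mean by Nₕ/N and sum.
Σ Nₕx̄ₕ = 795·757.55 + 260·574.26 + 1287·113.45 + 397·119.52 = 602252.25 + 149307.6 + 146010.15 + 47449.44 = 945019.44.
Divide by N: 945019.44 / 2739 = 345.0235... → 345.02.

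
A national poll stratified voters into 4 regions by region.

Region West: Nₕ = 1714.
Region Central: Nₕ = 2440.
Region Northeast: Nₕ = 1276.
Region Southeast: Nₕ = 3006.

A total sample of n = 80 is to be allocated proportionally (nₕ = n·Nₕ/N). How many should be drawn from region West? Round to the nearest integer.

Share of region West = 1714/8436 = 0.20318.
Allocate 80 × 0.20318 = 16.254... → 16.

16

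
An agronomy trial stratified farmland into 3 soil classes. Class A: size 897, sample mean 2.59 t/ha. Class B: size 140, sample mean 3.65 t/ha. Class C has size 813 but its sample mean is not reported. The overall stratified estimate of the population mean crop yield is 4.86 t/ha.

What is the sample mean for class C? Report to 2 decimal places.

7.57

N = 897 + 140 + 813 = 1850.
Overall total = μ·N = 4.86·1850 = 8991.
Subtract the known strata: 897·2.59 + 140·3.65 = 2834.23.
Remaining total for class C: 8991 − 2834.23 = 6156.77.
Divide by its size: 6156.77 / 813 = 7.5729... → 7.57.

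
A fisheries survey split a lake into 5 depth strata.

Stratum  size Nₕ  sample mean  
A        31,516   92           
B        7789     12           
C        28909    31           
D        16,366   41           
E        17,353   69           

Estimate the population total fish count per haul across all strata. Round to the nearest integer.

5757482

A: 31516·92 = 2899472
B: 7789·12 = 93468
C: 28909·31 = 896179
D: 16366·41 = 671006
E: 17353·69 = 1197357
τ̂ = Σ Nₕx̄ₕ = 5757482.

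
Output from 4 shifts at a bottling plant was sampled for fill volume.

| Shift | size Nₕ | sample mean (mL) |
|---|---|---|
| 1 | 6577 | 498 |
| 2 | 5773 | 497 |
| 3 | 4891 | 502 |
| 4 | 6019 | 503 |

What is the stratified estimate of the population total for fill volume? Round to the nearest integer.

1: 6577·498 = 3275346
2: 5773·497 = 2869181
3: 4891·502 = 2455282
4: 6019·503 = 3027557
τ̂ = Σ Nₕx̄ₕ = 11627366.

11627366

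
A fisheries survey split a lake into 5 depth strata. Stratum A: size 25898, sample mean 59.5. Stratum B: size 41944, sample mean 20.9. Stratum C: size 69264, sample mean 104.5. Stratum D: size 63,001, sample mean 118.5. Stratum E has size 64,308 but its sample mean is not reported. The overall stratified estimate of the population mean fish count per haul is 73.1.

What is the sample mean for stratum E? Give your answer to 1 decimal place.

Σ Nₕx̄ₕ = N·μ, so 64308·x̄_E = 264415·73.1 − (25898·59.5 + 41944·20.9 + 69264·104.5 + 63001·118.5).
= 19328736.5 − 17121267.1 = 2207469.4.
x̄_E = 2207469.4 / 64308 = 34.327... → 34.3.

34.3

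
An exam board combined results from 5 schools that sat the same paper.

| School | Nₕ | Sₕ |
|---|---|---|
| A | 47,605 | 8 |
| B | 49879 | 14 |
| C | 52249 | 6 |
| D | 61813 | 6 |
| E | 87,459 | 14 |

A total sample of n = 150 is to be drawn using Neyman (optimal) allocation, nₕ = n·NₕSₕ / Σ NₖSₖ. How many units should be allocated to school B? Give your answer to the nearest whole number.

35

A: NₕSₕ = 47605·8 = 380840
B: NₕSₕ = 49879·14 = 698306
C: NₕSₕ = 52249·6 = 313494
D: NₕSₕ = 61813·6 = 370878
E: NₕSₕ = 87459·14 = 1224426
Σ NₕSₕ = 2987944.
n_B = 150·698306/2987944 = 35.056... → 35.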